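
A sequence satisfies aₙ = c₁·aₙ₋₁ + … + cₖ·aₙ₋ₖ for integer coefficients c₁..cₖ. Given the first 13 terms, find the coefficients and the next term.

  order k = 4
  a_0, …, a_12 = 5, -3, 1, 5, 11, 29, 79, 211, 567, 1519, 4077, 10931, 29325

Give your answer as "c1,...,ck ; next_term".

  a_4 = 1·5 + 4·1 + 1·-3 + 1·5 = 11
  a_5 = 1·11 + 4·5 + 1·1 + 1·-3 = 29
  a_6 = 1·29 + 4·11 + 1·5 + 1·1 = 79
  a_7 = 1·79 + 4·29 + 1·11 + 1·5 = 211
  a_8 = 1·211 + 4·79 + 1·29 + 1·11 = 567
  a_9 = 1·567 + 4·211 + 1·79 + 1·29 = 1519
  a_10 = 1·1519 + 4·567 + 1·211 + 1·79 = 4077
  a_11 = 1·4077 + 4·1519 + 1·567 + 1·211 = 10931
  a_12 = 1·10931 + 4·4077 + 1·1519 + 1·567 = 29325
  a_13 = 1·29325 + 4·10931 + 1·4077 + 1·1519 = 78645

1,4,1,1 ; 78645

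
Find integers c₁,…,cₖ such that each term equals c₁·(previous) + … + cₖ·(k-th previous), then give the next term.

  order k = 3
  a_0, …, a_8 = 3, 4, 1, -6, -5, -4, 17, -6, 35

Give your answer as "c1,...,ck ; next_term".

-1,1,-3 ; -92

  a_3 = -1·1 + 1·4 + -3·3 = -6
  a_4 = -1·-6 + 1·1 + -3·4 = -5
  a_5 = -1·-5 + 1·-6 + -3·1 = -4
  a_6 = -1·-4 + 1·-5 + -3·-6 = 17
  a_7 = -1·17 + 1·-4 + -3·-5 = -6
  a_8 = -1·-6 + 1·17 + -3·-4 = 35
  a_9 = -1·35 + 1·-6 + -3·17 = -92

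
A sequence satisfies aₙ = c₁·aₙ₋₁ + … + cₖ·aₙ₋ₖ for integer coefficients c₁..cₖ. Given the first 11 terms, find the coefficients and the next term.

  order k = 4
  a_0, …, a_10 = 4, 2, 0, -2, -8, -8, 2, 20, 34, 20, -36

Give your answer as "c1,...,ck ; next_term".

  a_4 = 1·-2 + -1·0 + -1·2 + -1·4 = -8
  a_5 = 1·-8 + -1·-2 + -1·0 + -1·2 = -8
  a_6 = 1·-8 + -1·-8 + -1·-2 + -1·0 = 2
  a_7 = 1·2 + -1·-8 + -1·-8 + -1·-2 = 20
  a_8 = 1·20 + -1·2 + -1·-8 + -1·-8 = 34
  a_9 = 1·34 + -1·20 + -1·2 + -1·-8 = 20
  a_10 = 1·20 + -1·34 + -1·20 + -1·2 = -36
  a_11 = 1·-36 + -1·20 + -1·34 + -1·20 = -110

1,-1,-1,-1 ; -110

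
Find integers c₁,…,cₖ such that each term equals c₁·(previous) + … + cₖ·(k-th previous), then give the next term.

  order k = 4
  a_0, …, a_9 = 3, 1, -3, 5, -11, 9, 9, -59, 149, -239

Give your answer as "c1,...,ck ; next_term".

  a_4 = -2·5 + -1·-3 + 2·1 + -2·3 = -11
  a_5 = -2·-11 + -1·5 + 2·-3 + -2·1 = 9
  a_6 = -2·9 + -1·-11 + 2·5 + -2·-3 = 9
  a_7 = -2·9 + -1·9 + 2·-11 + -2·5 = -59
  a_8 = -2·-59 + -1·9 + 2·9 + -2·-11 = 149
  a_9 = -2·149 + -1·-59 + 2·9 + -2·9 = -239
  a_10 = -2·-239 + -1·149 + 2·-59 + -2·9 = 193

-2,-1,2,-2 ; 193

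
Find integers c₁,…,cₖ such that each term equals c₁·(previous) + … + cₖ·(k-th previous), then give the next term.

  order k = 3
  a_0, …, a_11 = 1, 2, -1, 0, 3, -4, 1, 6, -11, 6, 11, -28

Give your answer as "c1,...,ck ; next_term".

  a_3 = -1·-1 + -1·2 + 1·1 = 0
  a_4 = -1·0 + -1·-1 + 1·2 = 3
  a_5 = -1·3 + -1·0 + 1·-1 = -4
  a_6 = -1·-4 + -1·3 + 1·0 = 1
  a_7 = -1·1 + -1·-4 + 1·3 = 6
  a_8 = -1·6 + -1·1 + 1·-4 = -11
  a_9 = -1·-11 + -1·6 + 1·1 = 6
  a_10 = -1·6 + -1·-11 + 1·6 = 11
  a_11 = -1·11 + -1·6 + 1·-11 = -28
  a_12 = -1·-28 + -1·11 + 1·6 = 23

-1,-1,1 ; 23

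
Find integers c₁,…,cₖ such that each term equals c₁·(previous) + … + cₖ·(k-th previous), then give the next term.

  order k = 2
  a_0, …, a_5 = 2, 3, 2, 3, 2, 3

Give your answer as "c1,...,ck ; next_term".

0,1 ; 2

  a_2 = 0·3 + 1·2 = 2
  a_3 = 0·2 + 1·3 = 3
  a_4 = 0·3 + 1·2 = 2
  a_5 = 0·2 + 1·3 = 3
  a_6 = 0·3 + 1·2 = 2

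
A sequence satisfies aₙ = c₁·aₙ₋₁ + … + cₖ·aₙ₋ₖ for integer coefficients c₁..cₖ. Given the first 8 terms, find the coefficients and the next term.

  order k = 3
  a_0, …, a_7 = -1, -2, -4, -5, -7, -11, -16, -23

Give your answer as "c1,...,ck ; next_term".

1,0,1 ; -34

  a_3 = 1·-4 + 0·-2 + 1·-1 = -5
  a_4 = 1·-5 + 0·-4 + 1·-2 = -7
  a_5 = 1·-7 + 0·-5 + 1·-4 = -11
  a_6 = 1·-11 + 0·-7 + 1·-5 = -16
  a_7 = 1·-16 + 0·-11 + 1·-7 = -23
  a_8 = 1·-23 + 0·-16 + 1·-11 = -34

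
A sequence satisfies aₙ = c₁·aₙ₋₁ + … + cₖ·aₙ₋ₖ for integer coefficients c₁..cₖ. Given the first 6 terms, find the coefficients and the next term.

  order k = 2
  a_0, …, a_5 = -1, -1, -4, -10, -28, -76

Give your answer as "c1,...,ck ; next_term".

2,2 ; -208

  a_2 = 2·-1 + 2·-1 = -4
  a_3 = 2·-4 + 2·-1 = -10
  a_4 = 2·-10 + 2·-4 = -28
  a_5 = 2·-28 + 2·-10 = -76
  a_6 = 2·-76 + 2·-28 = -208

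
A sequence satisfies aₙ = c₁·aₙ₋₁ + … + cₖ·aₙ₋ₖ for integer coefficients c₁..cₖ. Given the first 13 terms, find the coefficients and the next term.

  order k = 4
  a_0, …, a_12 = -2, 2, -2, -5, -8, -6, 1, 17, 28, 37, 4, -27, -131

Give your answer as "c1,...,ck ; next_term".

0,2,-3,-1 ; -103

  a_4 = 0·-5 + 2·-2 + -3·2 + -1·-2 = -8
  a_5 = 0·-8 + 2·-5 + -3·-2 + -1·2 = -6
  a_6 = 0·-6 + 2·-8 + -3·-5 + -1·-2 = 1
  a_7 = 0·1 + 2·-6 + -3·-8 + -1·-5 = 17
  a_8 = 0·17 + 2·1 + -3·-6 + -1·-8 = 28
  a_9 = 0·28 + 2·17 + -3·1 + -1·-6 = 37
  a_10 = 0·37 + 2·28 + -3·17 + -1·1 = 4
  a_11 = 0·4 + 2·37 + -3·28 + -1·17 = -27
  a_12 = 0·-27 + 2·4 + -3·37 + -1·28 = -131
  a_13 = 0·-131 + 2·-27 + -3·4 + -1·37 = -103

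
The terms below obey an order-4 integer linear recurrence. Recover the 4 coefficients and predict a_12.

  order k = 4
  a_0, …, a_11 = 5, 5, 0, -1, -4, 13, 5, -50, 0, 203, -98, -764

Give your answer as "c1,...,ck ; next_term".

-1,-4,-2,1 ; 750

  a_4 = -1·-1 + -4·0 + -2·5 + 1·5 = -4
  a_5 = -1·-4 + -4·-1 + -2·0 + 1·5 = 13
  a_6 = -1·13 + -4·-4 + -2·-1 + 1·0 = 5
  a_7 = -1·5 + -4·13 + -2·-4 + 1·-1 = -50
  a_8 = -1·-50 + -4·5 + -2·13 + 1·-4 = 0
  a_9 = -1·0 + -4·-50 + -2·5 + 1·13 = 203
  a_10 = -1·203 + -4·0 + -2·-50 + 1·5 = -98
  a_11 = -1·-98 + -4·203 + -2·0 + 1·-50 = -764
  a_12 = -1·-764 + -4·-98 + -2·203 + 1·0 = 750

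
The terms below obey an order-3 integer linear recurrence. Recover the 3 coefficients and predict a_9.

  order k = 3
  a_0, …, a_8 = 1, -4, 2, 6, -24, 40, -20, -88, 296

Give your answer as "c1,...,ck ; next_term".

  a_3 = -2·2 + -2·-4 + 2·1 = 6
  a_4 = -2·6 + -2·2 + 2·-4 = -24
  a_5 = -2·-24 + -2·6 + 2·2 = 40
  a_6 = -2·40 + -2·-24 + 2·6 = -20
  a_7 = -2·-20 + -2·40 + 2·-24 = -88
  a_8 = -2·-88 + -2·-20 + 2·40 = 296
  a_9 = -2·296 + -2·-88 + 2·-20 = -456

-2,-2,2 ; -456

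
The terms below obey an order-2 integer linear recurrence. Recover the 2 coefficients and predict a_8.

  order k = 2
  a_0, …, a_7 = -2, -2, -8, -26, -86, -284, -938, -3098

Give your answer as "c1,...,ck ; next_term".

  a_2 = 3·-2 + 1·-2 = -8
  a_3 = 3·-8 + 1·-2 = -26
  a_4 = 3·-26 + 1·-8 = -86
  a_5 = 3·-86 + 1·-26 = -284
  a_6 = 3·-284 + 1·-86 = -938
  a_7 = 3·-938 + 1·-284 = -3098
  a_8 = 3·-3098 + 1·-938 = -10232

3,1 ; -10232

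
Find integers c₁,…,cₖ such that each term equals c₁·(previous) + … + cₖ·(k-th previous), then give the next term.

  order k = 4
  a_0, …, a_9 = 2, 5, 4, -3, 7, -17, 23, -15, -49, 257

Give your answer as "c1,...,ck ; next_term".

-3,-2,2,-2 ; -749

  a_4 = -3·-3 + -2·4 + 2·5 + -2·2 = 7
  a_5 = -3·7 + -2·-3 + 2·4 + -2·5 = -17
  a_6 = -3·-17 + -2·7 + 2·-3 + -2·4 = 23
  a_7 = -3·23 + -2·-17 + 2·7 + -2·-3 = -15
  a_8 = -3·-15 + -2·23 + 2·-17 + -2·7 = -49
  a_9 = -3·-49 + -2·-15 + 2·23 + -2·-17 = 257
  a_10 = -3·257 + -2·-49 + 2·-15 + -2·23 = -749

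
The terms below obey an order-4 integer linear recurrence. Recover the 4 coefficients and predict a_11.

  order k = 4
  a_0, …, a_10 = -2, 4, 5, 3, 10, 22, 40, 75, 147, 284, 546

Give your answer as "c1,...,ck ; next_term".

  a_4 = 1·3 + 1·5 + 1·4 + 1·-2 = 10
  a_5 = 1·10 + 1·3 + 1·5 + 1·4 = 22
  a_6 = 1·22 + 1·10 + 1·3 + 1·5 = 40
  a_7 = 1·40 + 1·22 + 1·10 + 1·3 = 75
  a_8 = 1·75 + 1·40 + 1·22 + 1·10 = 147
  a_9 = 1·147 + 1·75 + 1·40 + 1·22 = 284
  a_10 = 1·284 + 1·147 + 1·75 + 1·40 = 546
  a_11 = 1·546 + 1·284 + 1·147 + 1·75 = 1052

1,1,1,1 ; 1052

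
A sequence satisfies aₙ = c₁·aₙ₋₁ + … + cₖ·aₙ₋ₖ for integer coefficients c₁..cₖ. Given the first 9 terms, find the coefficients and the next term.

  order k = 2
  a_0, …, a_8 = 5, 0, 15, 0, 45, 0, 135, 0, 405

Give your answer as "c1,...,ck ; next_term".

0,3 ; 0

  a_2 = 0·0 + 3·5 = 15
  a_3 = 0·15 + 3·0 = 0
  a_4 = 0·0 + 3·15 = 45
  a_5 = 0·45 + 3·0 = 0
  a_6 = 0·0 + 3·45 = 135
  a_7 = 0·135 + 3·0 = 0
  a_8 = 0·0 + 3·135 = 405
  a_9 = 0·405 + 3·0 = 0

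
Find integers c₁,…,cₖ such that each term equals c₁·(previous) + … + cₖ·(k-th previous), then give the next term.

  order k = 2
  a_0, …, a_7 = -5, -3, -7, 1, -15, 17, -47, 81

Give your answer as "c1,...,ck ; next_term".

-1,2 ; -175

  a_2 = -1·-3 + 2·-5 = -7
  a_3 = -1·-7 + 2·-3 = 1
  a_4 = -1·1 + 2·-7 = -15
  a_5 = -1·-15 + 2·1 = 17
  a_6 = -1·17 + 2·-15 = -47
  a_7 = -1·-47 + 2·17 = 81
  a_8 = -1·81 + 2·-47 = -175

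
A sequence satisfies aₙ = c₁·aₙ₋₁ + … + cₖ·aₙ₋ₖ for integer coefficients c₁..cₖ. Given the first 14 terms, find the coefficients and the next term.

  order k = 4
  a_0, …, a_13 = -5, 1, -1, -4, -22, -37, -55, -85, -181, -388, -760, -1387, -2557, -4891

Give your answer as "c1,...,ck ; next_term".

2,-1,0,3 ; -9505

  a_4 = 2·-4 + -1·-1 + 0·1 + 3·-5 = -22
  a_5 = 2·-22 + -1·-4 + 0·-1 + 3·1 = -37
  a_6 = 2·-37 + -1·-22 + 0·-4 + 3·-1 = -55
  a_7 = 2·-55 + -1·-37 + 0·-22 + 3·-4 = -85
  a_8 = 2·-85 + -1·-55 + 0·-37 + 3·-22 = -181
  a_9 = 2·-181 + -1·-85 + 0·-55 + 3·-37 = -388
  a_10 = 2·-388 + -1·-181 + 0·-85 + 3·-55 = -760
  a_11 = 2·-760 + -1·-388 + 0·-181 + 3·-85 = -1387
  a_12 = 2·-1387 + -1·-760 + 0·-388 + 3·-181 = -2557
  a_13 = 2·-2557 + -1·-1387 + 0·-760 + 3·-388 = -4891
  a_14 = 2·-4891 + -1·-2557 + 0·-1387 + 3·-760 = -9505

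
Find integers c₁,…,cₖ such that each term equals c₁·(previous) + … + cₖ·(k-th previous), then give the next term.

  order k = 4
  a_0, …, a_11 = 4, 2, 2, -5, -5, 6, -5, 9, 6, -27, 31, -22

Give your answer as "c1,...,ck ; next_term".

-1,-1,0,-2 ; -21

  a_4 = -1·-5 + -1·2 + 0·2 + -2·4 = -5
  a_5 = -1·-5 + -1·-5 + 0·2 + -2·2 = 6
  a_6 = -1·6 + -1·-5 + 0·-5 + -2·2 = -5
  a_7 = -1·-5 + -1·6 + 0·-5 + -2·-5 = 9
  a_8 = -1·9 + -1·-5 + 0·6 + -2·-5 = 6
  a_9 = -1·6 + -1·9 + 0·-5 + -2·6 = -27
  a_10 = -1·-27 + -1·6 + 0·9 + -2·-5 = 31
  a_11 = -1·31 + -1·-27 + 0·6 + -2·9 = -22
  a_12 = -1·-22 + -1·31 + 0·-27 + -2·6 = -21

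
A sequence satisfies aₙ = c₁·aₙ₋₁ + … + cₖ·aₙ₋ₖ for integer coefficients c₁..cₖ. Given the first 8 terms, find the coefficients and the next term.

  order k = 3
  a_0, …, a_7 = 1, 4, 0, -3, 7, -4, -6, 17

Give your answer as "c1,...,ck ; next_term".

-1,-1,1 ; -15

  a_3 = -1·0 + -1·4 + 1·1 = -3
  a_4 = -1·-3 + -1·0 + 1·4 = 7
  a_5 = -1·7 + -1·-3 + 1·0 = -4
  a_6 = -1·-4 + -1·7 + 1·-3 = -6
  a_7 = -1·-6 + -1·-4 + 1·7 = 17
  a_8 = -1·17 + -1·-6 + 1·-4 = -15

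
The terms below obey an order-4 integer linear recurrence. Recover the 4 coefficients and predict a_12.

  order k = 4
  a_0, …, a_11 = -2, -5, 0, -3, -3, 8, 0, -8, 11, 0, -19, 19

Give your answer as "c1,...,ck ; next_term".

  a_4 = 0·-3 + -1·0 + 1·-5 + -1·-2 = -3
  a_5 = 0·-3 + -1·-3 + 1·0 + -1·-5 = 8
  a_6 = 0·8 + -1·-3 + 1·-3 + -1·0 = 0
  a_7 = 0·0 + -1·8 + 1·-3 + -1·-3 = -8
  a_8 = 0·-8 + -1·0 + 1·8 + -1·-3 = 11
  a_9 = 0·11 + -1·-8 + 1·0 + -1·8 = 0
  a_10 = 0·0 + -1·11 + 1·-8 + -1·0 = -19
  a_11 = 0·-19 + -1·0 + 1·11 + -1·-8 = 19
  a_12 = 0·19 + -1·-19 + 1·0 + -1·11 = 8

0,-1,1,-1 ; 8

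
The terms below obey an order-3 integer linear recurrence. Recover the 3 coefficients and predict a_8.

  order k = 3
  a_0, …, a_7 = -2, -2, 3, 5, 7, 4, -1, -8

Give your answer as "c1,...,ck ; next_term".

1,0,-1 ; -12

  a_3 = 1·3 + 0·-2 + -1·-2 = 5
  a_4 = 1·5 + 0·3 + -1·-2 = 7
  a_5 = 1·7 + 0·5 + -1·3 = 4
  a_6 = 1·4 + 0·7 + -1·5 = -1
  a_7 = 1·-1 + 0·4 + -1·7 = -8
  a_8 = 1·-8 + 0·-1 + -1·4 = -12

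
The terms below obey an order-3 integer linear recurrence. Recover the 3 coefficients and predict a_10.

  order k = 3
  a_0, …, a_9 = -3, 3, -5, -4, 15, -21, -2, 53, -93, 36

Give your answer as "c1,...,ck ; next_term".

  a_3 = -1·-5 + -1·3 + 2·-3 = -4
  a_4 = -1·-4 + -1·-5 + 2·3 = 15
  a_5 = -1·15 + -1·-4 + 2·-5 = -21
  a_6 = -1·-21 + -1·15 + 2·-4 = -2
  a_7 = -1·-2 + -1·-21 + 2·15 = 53
  a_8 = -1·53 + -1·-2 + 2·-21 = -93
  a_9 = -1·-93 + -1·53 + 2·-2 = 36
  a_10 = -1·36 + -1·-93 + 2·53 = 163

-1,-1,2 ; 163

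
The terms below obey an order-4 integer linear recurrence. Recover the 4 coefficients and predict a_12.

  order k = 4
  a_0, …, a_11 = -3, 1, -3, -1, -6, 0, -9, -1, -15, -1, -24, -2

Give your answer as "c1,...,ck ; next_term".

  a_4 = 0·-1 + 1·-3 + 0·1 + 1·-3 = -6
  a_5 = 0·-6 + 1·-1 + 0·-3 + 1·1 = 0
  a_6 = 0·0 + 1·-6 + 0·-1 + 1·-3 = -9
  a_7 = 0·-9 + 1·0 + 0·-6 + 1·-1 = -1
  a_8 = 0·-1 + 1·-9 + 0·0 + 1·-6 = -15
  a_9 = 0·-15 + 1·-1 + 0·-9 + 1·0 = -1
  a_10 = 0·-1 + 1·-15 + 0·-1 + 1·-9 = -24
  a_11 = 0·-24 + 1·-1 + 0·-15 + 1·-1 = -2
  a_12 = 0·-2 + 1·-24 + 0·-1 + 1·-15 = -39

0,1,0,1 ; -39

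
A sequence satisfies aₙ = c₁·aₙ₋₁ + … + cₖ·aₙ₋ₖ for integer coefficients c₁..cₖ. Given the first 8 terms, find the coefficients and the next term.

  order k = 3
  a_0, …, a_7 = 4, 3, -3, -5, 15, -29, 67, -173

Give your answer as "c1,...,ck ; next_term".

  a_3 = -3·-3 + -2·3 + -2·4 = -5
  a_4 = -3·-5 + -2·-3 + -2·3 = 15
  a_5 = -3·15 + -2·-5 + -2·-3 = -29
  a_6 = -3·-29 + -2·15 + -2·-5 = 67
  a_7 = -3·67 + -2·-29 + -2·15 = -173
  a_8 = -3·-173 + -2·67 + -2·-29 = 443

-3,-2,-2 ; 443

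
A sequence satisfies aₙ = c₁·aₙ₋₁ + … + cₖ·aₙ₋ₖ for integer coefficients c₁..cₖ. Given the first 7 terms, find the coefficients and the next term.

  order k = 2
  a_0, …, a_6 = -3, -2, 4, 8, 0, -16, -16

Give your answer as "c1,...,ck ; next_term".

  a_2 = 1·-2 + -2·-3 = 4
  a_3 = 1·4 + -2·-2 = 8
  a_4 = 1·8 + -2·4 = 0
  a_5 = 1·0 + -2·8 = -16
  a_6 = 1·-16 + -2·0 = -16
  a_7 = 1·-16 + -2·-16 = 16

1,-2 ; 16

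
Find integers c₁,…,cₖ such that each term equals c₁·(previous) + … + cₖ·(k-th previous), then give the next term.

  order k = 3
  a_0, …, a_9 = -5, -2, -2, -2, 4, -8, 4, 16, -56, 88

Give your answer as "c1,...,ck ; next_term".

-2,-2,2 ; -32

  a_3 = -2·-2 + -2·-2 + 2·-5 = -2
  a_4 = -2·-2 + -2·-2 + 2·-2 = 4
  a_5 = -2·4 + -2·-2 + 2·-2 = -8
  a_6 = -2·-8 + -2·4 + 2·-2 = 4
  a_7 = -2·4 + -2·-8 + 2·4 = 16
  a_8 = -2·16 + -2·4 + 2·-8 = -56
  a_9 = -2·-56 + -2·16 + 2·4 = 88
  a_10 = -2·88 + -2·-56 + 2·16 = -32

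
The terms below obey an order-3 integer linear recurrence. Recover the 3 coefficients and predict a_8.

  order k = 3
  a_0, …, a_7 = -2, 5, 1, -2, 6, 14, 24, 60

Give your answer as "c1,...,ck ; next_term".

  a_3 = 2·1 + 0·5 + 2·-2 = -2
  a_4 = 2·-2 + 0·1 + 2·5 = 6
  a_5 = 2·6 + 0·-2 + 2·1 = 14
  a_6 = 2·14 + 0·6 + 2·-2 = 24
  a_7 = 2·24 + 0·14 + 2·6 = 60
  a_8 = 2·60 + 0·24 + 2·14 = 148

2,0,2 ; 148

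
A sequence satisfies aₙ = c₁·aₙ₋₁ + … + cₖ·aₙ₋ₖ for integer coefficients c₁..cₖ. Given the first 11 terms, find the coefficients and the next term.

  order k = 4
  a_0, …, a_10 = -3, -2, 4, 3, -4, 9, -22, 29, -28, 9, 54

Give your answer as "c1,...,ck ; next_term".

  a_4 = -2·3 + -1·4 + 0·-2 + -2·-3 = -4
  a_5 = -2·-4 + -1·3 + 0·4 + -2·-2 = 9
  a_6 = -2·9 + -1·-4 + 0·3 + -2·4 = -22
  a_7 = -2·-22 + -1·9 + 0·-4 + -2·3 = 29
  a_8 = -2·29 + -1·-22 + 0·9 + -2·-4 = -28
  a_9 = -2·-28 + -1·29 + 0·-22 + -2·9 = 9
  a_10 = -2·9 + -1·-28 + 0·29 + -2·-22 = 54
  a_11 = -2·54 + -1·9 + 0·-28 + -2·29 = -175

-2,-1,0,-2 ; -175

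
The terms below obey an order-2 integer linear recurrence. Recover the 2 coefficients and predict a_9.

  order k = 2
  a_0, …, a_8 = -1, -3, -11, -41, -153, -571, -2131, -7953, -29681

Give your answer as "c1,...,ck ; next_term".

  a_2 = 4·-3 + -1·-1 = -11
  a_3 = 4·-11 + -1·-3 = -41
  a_4 = 4·-41 + -1·-11 = -153
  a_5 = 4·-153 + -1·-41 = -571
  a_6 = 4·-571 + -1·-153 = -2131
  a_7 = 4·-2131 + -1·-571 = -7953
  a_8 = 4·-7953 + -1·-2131 = -29681
  a_9 = 4·-29681 + -1·-7953 = -110771

4,-1 ; -110771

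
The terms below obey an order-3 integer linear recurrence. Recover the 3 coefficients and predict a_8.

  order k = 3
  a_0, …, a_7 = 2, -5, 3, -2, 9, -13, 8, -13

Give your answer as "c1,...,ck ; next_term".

-1,-1,-2 ; 31

  a_3 = -1·3 + -1·-5 + -2·2 = -2
  a_4 = -1·-2 + -1·3 + -2·-5 = 9
  a_5 = -1·9 + -1·-2 + -2·3 = -13
  a_6 = -1·-13 + -1·9 + -2·-2 = 8
  a_7 = -1·8 + -1·-13 + -2·9 = -13
  a_8 = -1·-13 + -1·8 + -2·-13 = 31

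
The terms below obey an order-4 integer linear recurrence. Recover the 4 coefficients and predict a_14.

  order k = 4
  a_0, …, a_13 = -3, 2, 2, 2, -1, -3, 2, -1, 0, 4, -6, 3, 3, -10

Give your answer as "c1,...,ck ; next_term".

-1,-1,0,-1 ; 13

  a_4 = -1·2 + -1·2 + 0·2 + -1·-3 = -1
  a_5 = -1·-1 + -1·2 + 0·2 + -1·2 = -3
  a_6 = -1·-3 + -1·-1 + 0·2 + -1·2 = 2
  a_7 = -1·2 + -1·-3 + 0·-1 + -1·2 = -1
  a_8 = -1·-1 + -1·2 + 0·-3 + -1·-1 = 0
  a_9 = -1·0 + -1·-1 + 0·2 + -1·-3 = 4
  a_10 = -1·4 + -1·0 + 0·-1 + -1·2 = -6
  a_11 = -1·-6 + -1·4 + 0·0 + -1·-1 = 3
  a_12 = -1·3 + -1·-6 + 0·4 + -1·0 = 3
  a_13 = -1·3 + -1·3 + 0·-6 + -1·4 = -10
  a_14 = -1·-10 + -1·3 + 0·3 + -1·-6 = 13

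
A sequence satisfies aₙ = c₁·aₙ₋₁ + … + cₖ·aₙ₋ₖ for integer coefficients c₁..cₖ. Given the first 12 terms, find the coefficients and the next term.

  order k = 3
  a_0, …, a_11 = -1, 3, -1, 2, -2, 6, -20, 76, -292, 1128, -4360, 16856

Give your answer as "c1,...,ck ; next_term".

  a_3 = -4·-1 + 0·3 + 2·-1 = 2
  a_4 = -4·2 + 0·-1 + 2·3 = -2
  a_5 = -4·-2 + 0·2 + 2·-1 = 6
  a_6 = -4·6 + 0·-2 + 2·2 = -20
  a_7 = -4·-20 + 0·6 + 2·-2 = 76
  a_8 = -4·76 + 0·-20 + 2·6 = -292
  a_9 = -4·-292 + 0·76 + 2·-20 = 1128
  a_10 = -4·1128 + 0·-292 + 2·76 = -4360
  a_11 = -4·-4360 + 0·1128 + 2·-292 = 16856
  a_12 = -4·16856 + 0·-4360 + 2·1128 = -65168

-4,0,2 ; -65168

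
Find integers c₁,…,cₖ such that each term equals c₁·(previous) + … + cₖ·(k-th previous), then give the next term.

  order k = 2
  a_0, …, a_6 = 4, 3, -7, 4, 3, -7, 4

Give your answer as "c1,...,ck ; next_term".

-1,-1 ; 3

  a_2 = -1·3 + -1·4 = -7
  a_3 = -1·-7 + -1·3 = 4
  a_4 = -1·4 + -1·-7 = 3
  a_5 = -1·3 + -1·4 = -7
  a_6 = -1·-7 + -1·3 = 4
  a_7 = -1·4 + -1·-7 = 3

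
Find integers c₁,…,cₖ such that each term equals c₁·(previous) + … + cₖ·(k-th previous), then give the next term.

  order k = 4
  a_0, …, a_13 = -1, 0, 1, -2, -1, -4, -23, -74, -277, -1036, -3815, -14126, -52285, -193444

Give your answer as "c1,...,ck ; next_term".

3,2,3,-3 ; -715835

  a_4 = 3·-2 + 2·1 + 3·0 + -3·-1 = -1
  a_5 = 3·-1 + 2·-2 + 3·1 + -3·0 = -4
  a_6 = 3·-4 + 2·-1 + 3·-2 + -3·1 = -23
  a_7 = 3·-23 + 2·-4 + 3·-1 + -3·-2 = -74
  a_8 = 3·-74 + 2·-23 + 3·-4 + -3·-1 = -277
  a_9 = 3·-277 + 2·-74 + 3·-23 + -3·-4 = -1036
  a_10 = 3·-1036 + 2·-277 + 3·-74 + -3·-23 = -3815
  a_11 = 3·-3815 + 2·-1036 + 3·-277 + -3·-74 = -14126
  a_12 = 3·-14126 + 2·-3815 + 3·-1036 + -3·-277 = -52285
  a_13 = 3·-52285 + 2·-14126 + 3·-3815 + -3·-1036 = -193444
  a_14 = 3·-193444 + 2·-52285 + 3·-14126 + -3·-3815 = -715835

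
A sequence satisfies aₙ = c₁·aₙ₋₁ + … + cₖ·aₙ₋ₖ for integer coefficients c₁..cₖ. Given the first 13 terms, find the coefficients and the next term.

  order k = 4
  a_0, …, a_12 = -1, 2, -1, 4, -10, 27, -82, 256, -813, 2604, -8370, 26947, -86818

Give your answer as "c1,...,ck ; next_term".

-4,-2,1,-2 ; 279800

  a_4 = -4·4 + -2·-1 + 1·2 + -2·-1 = -10
  a_5 = -4·-10 + -2·4 + 1·-1 + -2·2 = 27
  a_6 = -4·27 + -2·-10 + 1·4 + -2·-1 = -82
  a_7 = -4·-82 + -2·27 + 1·-10 + -2·4 = 256
  a_8 = -4·256 + -2·-82 + 1·27 + -2·-10 = -813
  a_9 = -4·-813 + -2·256 + 1·-82 + -2·27 = 2604
  a_10 = -4·2604 + -2·-813 + 1·256 + -2·-82 = -8370
  a_11 = -4·-8370 + -2·2604 + 1·-813 + -2·256 = 26947
  a_12 = -4·26947 + -2·-8370 + 1·2604 + -2·-813 = -86818
  a_13 = -4·-86818 + -2·26947 + 1·-8370 + -2·2604 = 279800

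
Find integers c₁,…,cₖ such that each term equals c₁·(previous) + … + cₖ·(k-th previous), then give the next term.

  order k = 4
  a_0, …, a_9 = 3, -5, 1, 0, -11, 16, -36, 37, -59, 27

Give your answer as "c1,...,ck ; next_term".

0,3,1,-3 ; -32

  a_4 = 0·0 + 3·1 + 1·-5 + -3·3 = -11
  a_5 = 0·-11 + 3·0 + 1·1 + -3·-5 = 16
  a_6 = 0·16 + 3·-11 + 1·0 + -3·1 = -36
  a_7 = 0·-36 + 3·16 + 1·-11 + -3·0 = 37
  a_8 = 0·37 + 3·-36 + 1·16 + -3·-11 = -59
  a_9 = 0·-59 + 3·37 + 1·-36 + -3·16 = 27
  a_10 = 0·27 + 3·-59 + 1·37 + -3·-36 = -32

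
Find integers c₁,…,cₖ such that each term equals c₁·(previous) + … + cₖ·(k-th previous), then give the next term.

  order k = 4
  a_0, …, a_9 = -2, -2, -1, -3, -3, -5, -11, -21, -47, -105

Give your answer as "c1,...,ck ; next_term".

2,1,0,-2 ; -235

  a_4 = 2·-3 + 1·-1 + 0·-2 + -2·-2 = -3
  a_5 = 2·-3 + 1·-3 + 0·-1 + -2·-2 = -5
  a_6 = 2·-5 + 1·-3 + 0·-3 + -2·-1 = -11
  a_7 = 2·-11 + 1·-5 + 0·-3 + -2·-3 = -21
  a_8 = 2·-21 + 1·-11 + 0·-5 + -2·-3 = -47
  a_9 = 2·-47 + 1·-21 + 0·-11 + -2·-5 = -105
  a_10 = 2·-105 + 1·-47 + 0·-21 + -2·-11 = -235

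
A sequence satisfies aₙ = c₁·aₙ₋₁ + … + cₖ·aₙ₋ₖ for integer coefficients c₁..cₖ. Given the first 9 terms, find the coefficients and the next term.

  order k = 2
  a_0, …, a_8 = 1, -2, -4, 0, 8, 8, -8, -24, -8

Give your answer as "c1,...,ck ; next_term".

1,-2 ; 40

  a_2 = 1·-2 + -2·1 = -4
  a_3 = 1·-4 + -2·-2 = 0
  a_4 = 1·0 + -2·-4 = 8
  a_5 = 1·8 + -2·0 = 8
  a_6 = 1·8 + -2·8 = -8
  a_7 = 1·-8 + -2·8 = -24
  a_8 = 1·-24 + -2·-8 = -8
  a_9 = 1·-8 + -2·-24 = 40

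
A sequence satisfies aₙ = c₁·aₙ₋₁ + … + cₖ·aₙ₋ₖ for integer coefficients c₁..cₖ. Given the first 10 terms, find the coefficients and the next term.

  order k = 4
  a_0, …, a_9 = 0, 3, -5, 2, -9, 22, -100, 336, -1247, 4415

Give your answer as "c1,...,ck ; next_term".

-3,3,4,3 ; -15942

  a_4 = -3·2 + 3·-5 + 4·3 + 3·0 = -9
  a_5 = -3·-9 + 3·2 + 4·-5 + 3·3 = 22
  a_6 = -3·22 + 3·-9 + 4·2 + 3·-5 = -100
  a_7 = -3·-100 + 3·22 + 4·-9 + 3·2 = 336
  a_8 = -3·336 + 3·-100 + 4·22 + 3·-9 = -1247
  a_9 = -3·-1247 + 3·336 + 4·-100 + 3·22 = 4415
  a_10 = -3·4415 + 3·-1247 + 4·336 + 3·-100 = -15942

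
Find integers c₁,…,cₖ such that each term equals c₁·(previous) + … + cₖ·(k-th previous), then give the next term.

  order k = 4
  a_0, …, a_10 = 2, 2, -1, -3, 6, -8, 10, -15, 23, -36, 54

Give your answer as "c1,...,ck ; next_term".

-1,1,1,1 ; -82

  a_4 = -1·-3 + 1·-1 + 1·2 + 1·2 = 6
  a_5 = -1·6 + 1·-3 + 1·-1 + 1·2 = -8
  a_6 = -1·-8 + 1·6 + 1·-3 + 1·-1 = 10
  a_7 = -1·10 + 1·-8 + 1·6 + 1·-3 = -15
  a_8 = -1·-15 + 1·10 + 1·-8 + 1·6 = 23
  a_9 = -1·23 + 1·-15 + 1·10 + 1·-8 = -36
  a_10 = -1·-36 + 1·23 + 1·-15 + 1·10 = 54
  a_11 = -1·54 + 1·-36 + 1·23 + 1·-15 = -82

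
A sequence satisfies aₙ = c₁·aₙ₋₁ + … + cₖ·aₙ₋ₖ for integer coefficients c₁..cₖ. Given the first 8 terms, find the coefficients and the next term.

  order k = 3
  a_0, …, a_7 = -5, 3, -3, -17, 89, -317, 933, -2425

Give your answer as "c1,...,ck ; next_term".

  a_3 = -4·-3 + -3·3 + 4·-5 = -17
  a_4 = -4·-17 + -3·-3 + 4·3 = 89
  a_5 = -4·89 + -3·-17 + 4·-3 = -317
  a_6 = -4·-317 + -3·89 + 4·-17 = 933
  a_7 = -4·933 + -3·-317 + 4·89 = -2425
  a_8 = -4·-2425 + -3·933 + 4·-317 = 5633

-4,-3,4 ; 5633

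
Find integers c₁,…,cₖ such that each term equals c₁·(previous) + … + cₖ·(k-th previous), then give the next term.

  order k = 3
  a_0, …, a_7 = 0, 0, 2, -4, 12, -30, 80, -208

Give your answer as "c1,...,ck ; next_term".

  a_3 = -2·2 + 2·0 + 1·0 = -4
  a_4 = -2·-4 + 2·2 + 1·0 = 12
  a_5 = -2·12 + 2·-4 + 1·2 = -30
  a_6 = -2·-30 + 2·12 + 1·-4 = 80
  a_7 = -2·80 + 2·-30 + 1·12 = -208
  a_8 = -2·-208 + 2·80 + 1·-30 = 546

-2,2,1 ; 546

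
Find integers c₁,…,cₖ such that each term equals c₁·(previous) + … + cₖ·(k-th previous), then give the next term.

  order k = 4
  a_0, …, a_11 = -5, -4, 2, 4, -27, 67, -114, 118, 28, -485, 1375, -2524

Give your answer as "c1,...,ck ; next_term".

  a_4 = -3·4 + -3·2 + 1·-4 + 1·-5 = -27
  a_5 = -3·-27 + -3·4 + 1·2 + 1·-4 = 67
  a_6 = -3·67 + -3·-27 + 1·4 + 1·2 = -114
  a_7 = -3·-114 + -3·67 + 1·-27 + 1·4 = 118
  a_8 = -3·118 + -3·-114 + 1·67 + 1·-27 = 28
  a_9 = -3·28 + -3·118 + 1·-114 + 1·67 = -485
  a_10 = -3·-485 + -3·28 + 1·118 + 1·-114 = 1375
  a_11 = -3·1375 + -3·-485 + 1·28 + 1·118 = -2524
  a_12 = -3·-2524 + -3·1375 + 1·-485 + 1·28 = 2990

-3,-3,1,1 ; 2990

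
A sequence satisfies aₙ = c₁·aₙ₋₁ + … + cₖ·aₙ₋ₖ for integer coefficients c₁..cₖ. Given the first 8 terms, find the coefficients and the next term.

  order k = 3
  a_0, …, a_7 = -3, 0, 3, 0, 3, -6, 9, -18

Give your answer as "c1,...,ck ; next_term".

  a_3 = -1·3 + 1·0 + -1·-3 = 0
  a_4 = -1·0 + 1·3 + -1·0 = 3
  a_5 = -1·3 + 1·0 + -1·3 = -6
  a_6 = -1·-6 + 1·3 + -1·0 = 9
  a_7 = -1·9 + 1·-6 + -1·3 = -18
  a_8 = -1·-18 + 1·9 + -1·-6 = 33

-1,1,-1 ; 33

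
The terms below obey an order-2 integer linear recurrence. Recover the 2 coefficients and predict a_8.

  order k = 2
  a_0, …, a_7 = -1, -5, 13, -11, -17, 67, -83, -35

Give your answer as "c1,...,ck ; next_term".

  a_2 = -2·-5 + -3·-1 = 13
  a_3 = -2·13 + -3·-5 = -11
  a_4 = -2·-11 + -3·13 = -17
  a_5 = -2·-17 + -3·-11 = 67
  a_6 = -2·67 + -3·-17 = -83
  a_7 = -2·-83 + -3·67 = -35
  a_8 = -2·-35 + -3·-83 = 319

-2,-3 ; 319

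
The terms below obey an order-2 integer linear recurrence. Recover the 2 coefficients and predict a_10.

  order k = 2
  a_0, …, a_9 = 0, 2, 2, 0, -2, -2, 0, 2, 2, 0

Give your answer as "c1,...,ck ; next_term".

  a_2 = 1·2 + -1·0 = 2
  a_3 = 1·2 + -1·2 = 0
  a_4 = 1·0 + -1·2 = -2
  a_5 = 1·-2 + -1·0 = -2
  a_6 = 1·-2 + -1·-2 = 0
  a_7 = 1·0 + -1·-2 = 2
  a_8 = 1·2 + -1·0 = 2
  a_9 = 1·2 + -1·2 = 0
  a_10 = 1·0 + -1·2 = -2

1,-1 ; -2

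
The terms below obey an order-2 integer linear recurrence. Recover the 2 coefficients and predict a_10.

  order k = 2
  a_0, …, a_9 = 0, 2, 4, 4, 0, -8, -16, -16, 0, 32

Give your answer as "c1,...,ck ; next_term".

  a_2 = 2·2 + -2·0 = 4
  a_3 = 2·4 + -2·2 = 4
  a_4 = 2·4 + -2·4 = 0
  a_5 = 2·0 + -2·4 = -8
  a_6 = 2·-8 + -2·0 = -16
  a_7 = 2·-16 + -2·-8 = -16
  a_8 = 2·-16 + -2·-16 = 0
  a_9 = 2·0 + -2·-16 = 32
  a_10 = 2·32 + -2·0 = 64

2,-2 ; 64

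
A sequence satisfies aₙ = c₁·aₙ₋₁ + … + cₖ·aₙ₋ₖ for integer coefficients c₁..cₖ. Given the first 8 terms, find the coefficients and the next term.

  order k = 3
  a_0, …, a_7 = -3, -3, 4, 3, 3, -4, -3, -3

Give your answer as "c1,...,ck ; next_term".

0,0,-1 ; 4

  a_3 = 0·4 + 0·-3 + -1·-3 = 3
  a_4 = 0·3 + 0·4 + -1·-3 = 3
  a_5 = 0·3 + 0·3 + -1·4 = -4
  a_6 = 0·-4 + 0·3 + -1·3 = -3
  a_7 = 0·-3 + 0·-4 + -1·3 = -3
  a_8 = 0·-3 + 0·-3 + -1·-4 = 4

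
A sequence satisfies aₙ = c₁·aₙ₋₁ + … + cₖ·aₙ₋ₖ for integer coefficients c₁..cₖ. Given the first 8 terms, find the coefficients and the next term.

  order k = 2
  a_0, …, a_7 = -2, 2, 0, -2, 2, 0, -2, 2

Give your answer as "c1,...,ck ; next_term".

-1,-1 ; 0

  a_2 = -1·2 + -1·-2 = 0
  a_3 = -1·0 + -1·2 = -2
  a_4 = -1·-2 + -1·0 = 2
  a_5 = -1·2 + -1·-2 = 0
  a_6 = -1·0 + -1·2 = -2
  a_7 = -1·-2 + -1·0 = 2
  a_8 = -1·2 + -1·-2 = 0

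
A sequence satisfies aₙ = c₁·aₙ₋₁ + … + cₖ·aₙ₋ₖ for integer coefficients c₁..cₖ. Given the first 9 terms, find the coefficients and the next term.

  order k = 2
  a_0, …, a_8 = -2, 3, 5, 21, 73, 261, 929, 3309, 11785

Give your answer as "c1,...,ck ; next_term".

  a_2 = 3·3 + 2·-2 = 5
  a_3 = 3·5 + 2·3 = 21
  a_4 = 3·21 + 2·5 = 73
  a_5 = 3·73 + 2·21 = 261
  a_6 = 3·261 + 2·73 = 929
  a_7 = 3·929 + 2·261 = 3309
  a_8 = 3·3309 + 2·929 = 11785
  a_9 = 3·11785 + 2·3309 = 41973

3,2 ; 41973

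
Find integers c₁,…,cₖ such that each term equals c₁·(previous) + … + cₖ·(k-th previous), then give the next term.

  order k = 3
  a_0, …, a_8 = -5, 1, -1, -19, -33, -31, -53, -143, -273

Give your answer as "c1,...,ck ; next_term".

2,-2,3 ; -419

  a_3 = 2·-1 + -2·1 + 3·-5 = -19
  a_4 = 2·-19 + -2·-1 + 3·1 = -33
  a_5 = 2·-33 + -2·-19 + 3·-1 = -31
  a_6 = 2·-31 + -2·-33 + 3·-19 = -53
  a_7 = 2·-53 + -2·-31 + 3·-33 = -143
  a_8 = 2·-143 + -2·-53 + 3·-31 = -273
  a_9 = 2·-273 + -2·-143 + 3·-53 = -419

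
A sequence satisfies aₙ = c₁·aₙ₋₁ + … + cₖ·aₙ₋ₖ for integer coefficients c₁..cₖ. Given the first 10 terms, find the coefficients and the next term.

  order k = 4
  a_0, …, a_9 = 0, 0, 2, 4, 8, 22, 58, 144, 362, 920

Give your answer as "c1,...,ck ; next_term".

2,0,3,1 ; 2330

  a_4 = 2·4 + 0·2 + 3·0 + 1·0 = 8
  a_5 = 2·8 + 0·4 + 3·2 + 1·0 = 22
  a_6 = 2·22 + 0·8 + 3·4 + 1·2 = 58
  a_7 = 2·58 + 0·22 + 3·8 + 1·4 = 144
  a_8 = 2·144 + 0·58 + 3·22 + 1·8 = 362
  a_9 = 2·362 + 0·144 + 3·58 + 1·22 = 920
  a_10 = 2·920 + 0·362 + 3·144 + 1·58 = 2330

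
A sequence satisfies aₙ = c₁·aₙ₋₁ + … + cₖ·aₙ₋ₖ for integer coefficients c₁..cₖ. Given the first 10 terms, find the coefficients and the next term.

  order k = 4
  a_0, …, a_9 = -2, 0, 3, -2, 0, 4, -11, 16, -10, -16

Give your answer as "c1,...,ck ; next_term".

  a_4 = -2·-2 + -2·3 + 0·0 + -1·-2 = 0
  a_5 = -2·0 + -2·-2 + 0·3 + -1·0 = 4
  a_6 = -2·4 + -2·0 + 0·-2 + -1·3 = -11
  a_7 = -2·-11 + -2·4 + 0·0 + -1·-2 = 16
  a_8 = -2·16 + -2·-11 + 0·4 + -1·0 = -10
  a_9 = -2·-10 + -2·16 + 0·-11 + -1·4 = -16
  a_10 = -2·-16 + -2·-10 + 0·16 + -1·-11 = 63

-2,-2,0,-1 ; 63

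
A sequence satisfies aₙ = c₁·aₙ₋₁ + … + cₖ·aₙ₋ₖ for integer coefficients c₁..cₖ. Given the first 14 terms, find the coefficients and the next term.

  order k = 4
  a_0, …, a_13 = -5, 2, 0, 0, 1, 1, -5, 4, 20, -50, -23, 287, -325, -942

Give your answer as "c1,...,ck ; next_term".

  a_4 = -1·0 + -4·0 + 3·2 + 1·-5 = 1
  a_5 = -1·1 + -4·0 + 3·0 + 1·2 = 1
  a_6 = -1·1 + -4·1 + 3·0 + 1·0 = -5
  a_7 = -1·-5 + -4·1 + 3·1 + 1·0 = 4
  a_8 = -1·4 + -4·-5 + 3·1 + 1·1 = 20
  a_9 = -1·20 + -4·4 + 3·-5 + 1·1 = -50
  a_10 = -1·-50 + -4·20 + 3·4 + 1·-5 = -23
  a_11 = -1·-23 + -4·-50 + 3·20 + 1·4 = 287
  a_12 = -1·287 + -4·-23 + 3·-50 + 1·20 = -325
  a_13 = -1·-325 + -4·287 + 3·-23 + 1·-50 = -942
  a_14 = -1·-942 + -4·-325 + 3·287 + 1·-23 = 3080

-1,-4,3,1 ; 3080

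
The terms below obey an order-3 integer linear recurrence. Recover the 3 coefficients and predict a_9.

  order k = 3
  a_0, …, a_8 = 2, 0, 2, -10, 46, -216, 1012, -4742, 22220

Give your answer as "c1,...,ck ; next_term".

-4,3,-1 ; -104118

  a_3 = -4·2 + 3·0 + -1·2 = -10
  a_4 = -4·-10 + 3·2 + -1·0 = 46
  a_5 = -4·46 + 3·-10 + -1·2 = -216
  a_6 = -4·-216 + 3·46 + -1·-10 = 1012
  a_7 = -4·1012 + 3·-216 + -1·46 = -4742
  a_8 = -4·-4742 + 3·1012 + -1·-216 = 22220
  a_9 = -4·22220 + 3·-4742 + -1·1012 = -104118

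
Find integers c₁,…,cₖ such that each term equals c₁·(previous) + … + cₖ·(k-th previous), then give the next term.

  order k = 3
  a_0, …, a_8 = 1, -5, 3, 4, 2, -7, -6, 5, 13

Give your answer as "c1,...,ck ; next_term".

0,-1,-1 ; 1

  a_3 = 0·3 + -1·-5 + -1·1 = 4
  a_4 = 0·4 + -1·3 + -1·-5 = 2
  a_5 = 0·2 + -1·4 + -1·3 = -7
  a_6 = 0·-7 + -1·2 + -1·4 = -6
  a_7 = 0·-6 + -1·-7 + -1·2 = 5
  a_8 = 0·5 + -1·-6 + -1·-7 = 13
  a_9 = 0·13 + -1·5 + -1·-6 = 1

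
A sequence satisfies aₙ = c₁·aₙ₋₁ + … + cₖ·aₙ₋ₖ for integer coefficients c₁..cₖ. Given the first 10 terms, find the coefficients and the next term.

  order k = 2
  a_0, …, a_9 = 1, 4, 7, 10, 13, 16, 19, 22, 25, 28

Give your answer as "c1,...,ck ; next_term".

  a_2 = 2·4 + -1·1 = 7
  a_3 = 2·7 + -1·4 = 10
  a_4 = 2·10 + -1·7 = 13
  a_5 = 2·13 + -1·10 = 16
  a_6 = 2·16 + -1·13 = 19
  a_7 = 2·19 + -1·16 = 22
  a_8 = 2·22 + -1·19 = 25
  a_9 = 2·25 + -1·22 = 28
  a_10 = 2·28 + -1·25 = 31

2,-1 ; 31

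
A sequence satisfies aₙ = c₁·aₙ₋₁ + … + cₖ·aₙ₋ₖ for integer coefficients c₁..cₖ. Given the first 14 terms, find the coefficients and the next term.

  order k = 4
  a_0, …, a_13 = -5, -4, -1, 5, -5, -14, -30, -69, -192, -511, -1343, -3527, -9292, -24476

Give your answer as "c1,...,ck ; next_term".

  a_4 = 2·5 + 1·-1 + 1·-4 + 2·-5 = -5
  a_5 = 2·-5 + 1·5 + 1·-1 + 2·-4 = -14
  a_6 = 2·-14 + 1·-5 + 1·5 + 2·-1 = -30
  a_7 = 2·-30 + 1·-14 + 1·-5 + 2·5 = -69
  a_8 = 2·-69 + 1·-30 + 1·-14 + 2·-5 = -192
  a_9 = 2·-192 + 1·-69 + 1·-30 + 2·-14 = -511
  a_10 = 2·-511 + 1·-192 + 1·-69 + 2·-30 = -1343
  a_11 = 2·-1343 + 1·-511 + 1·-192 + 2·-69 = -3527
  a_12 = 2·-3527 + 1·-1343 + 1·-511 + 2·-192 = -9292
  a_13 = 2·-9292 + 1·-3527 + 1·-1343 + 2·-511 = -24476
  a_14 = 2·-24476 + 1·-9292 + 1·-3527 + 2·-1343 = -64457

2,1,1,2 ; -64457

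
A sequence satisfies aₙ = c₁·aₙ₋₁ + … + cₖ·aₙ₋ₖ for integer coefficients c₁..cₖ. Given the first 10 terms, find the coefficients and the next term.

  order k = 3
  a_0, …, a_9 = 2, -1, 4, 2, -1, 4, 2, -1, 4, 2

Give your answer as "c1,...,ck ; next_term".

  a_3 = 0·4 + 0·-1 + 1·2 = 2
  a_4 = 0·2 + 0·4 + 1·-1 = -1
  a_5 = 0·-1 + 0·2 + 1·4 = 4
  a_6 = 0·4 + 0·-1 + 1·2 = 2
  a_7 = 0·2 + 0·4 + 1·-1 = -1
  a_8 = 0·-1 + 0·2 + 1·4 = 4
  a_9 = 0·4 + 0·-1 + 1·2 = 2
  a_10 = 0·2 + 0·4 + 1·-1 = -1

0,0,1 ; -1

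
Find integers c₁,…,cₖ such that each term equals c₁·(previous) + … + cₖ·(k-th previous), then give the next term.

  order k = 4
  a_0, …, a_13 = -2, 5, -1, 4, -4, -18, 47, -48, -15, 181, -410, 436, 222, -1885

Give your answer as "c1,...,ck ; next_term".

-2,-3,-1,-3 ; 3898

  a_4 = -2·4 + -3·-1 + -1·5 + -3·-2 = -4
  a_5 = -2·-4 + -3·4 + -1·-1 + -3·5 = -18
  a_6 = -2·-18 + -3·-4 + -1·4 + -3·-1 = 47
  a_7 = -2·47 + -3·-18 + -1·-4 + -3·4 = -48
  a_8 = -2·-48 + -3·47 + -1·-18 + -3·-4 = -15
  a_9 = -2·-15 + -3·-48 + -1·47 + -3·-18 = 181
  a_10 = -2·181 + -3·-15 + -1·-48 + -3·47 = -410
  a_11 = -2·-410 + -3·181 + -1·-15 + -3·-48 = 436
  a_12 = -2·436 + -3·-410 + -1·181 + -3·-15 = 222
  a_13 = -2·222 + -3·436 + -1·-410 + -3·181 = -1885
  a_14 = -2·-1885 + -3·222 + -1·436 + -3·-410 = 3898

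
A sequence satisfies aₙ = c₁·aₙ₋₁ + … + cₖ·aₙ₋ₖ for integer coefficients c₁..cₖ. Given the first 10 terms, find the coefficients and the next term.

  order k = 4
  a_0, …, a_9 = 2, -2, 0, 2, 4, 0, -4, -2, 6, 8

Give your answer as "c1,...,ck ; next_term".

  a_4 = 1·2 + -1·0 + 0·-2 + 1·2 = 4
  a_5 = 1·4 + -1·2 + 0·0 + 1·-2 = 0
  a_6 = 1·0 + -1·4 + 0·2 + 1·0 = -4
  a_7 = 1·-4 + -1·0 + 0·4 + 1·2 = -2
  a_8 = 1·-2 + -1·-4 + 0·0 + 1·4 = 6
  a_9 = 1·6 + -1·-2 + 0·-4 + 1·0 = 8
  a_10 = 1·8 + -1·6 + 0·-2 + 1·-4 = -2

1,-1,0,1 ; -2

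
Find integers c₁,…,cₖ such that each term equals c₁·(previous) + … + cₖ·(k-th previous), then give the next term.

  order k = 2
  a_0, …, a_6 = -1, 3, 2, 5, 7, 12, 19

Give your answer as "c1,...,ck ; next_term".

1,1 ; 31

  a_2 = 1·3 + 1·-1 = 2
  a_3 = 1·2 + 1·3 = 5
  a_4 = 1·5 + 1·2 = 7
  a_5 = 1·7 + 1·5 = 12
  a_6 = 1·12 + 1·7 = 19
  a_7 = 1·19 + 1·12 = 31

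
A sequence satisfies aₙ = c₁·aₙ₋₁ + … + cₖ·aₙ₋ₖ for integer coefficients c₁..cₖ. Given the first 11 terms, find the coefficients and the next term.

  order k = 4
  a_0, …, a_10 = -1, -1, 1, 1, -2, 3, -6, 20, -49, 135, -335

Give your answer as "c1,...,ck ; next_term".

  a_4 = -1·1 + 4·1 + 1·-1 + 4·-1 = -2
  a_5 = -1·-2 + 4·1 + 1·1 + 4·-1 = 3
  a_6 = -1·3 + 4·-2 + 1·1 + 4·1 = -6
  a_7 = -1·-6 + 4·3 + 1·-2 + 4·1 = 20
  a_8 = -1·20 + 4·-6 + 1·3 + 4·-2 = -49
  a_9 = -1·-49 + 4·20 + 1·-6 + 4·3 = 135
  a_10 = -1·135 + 4·-49 + 1·20 + 4·-6 = -335
  a_11 = -1·-335 + 4·135 + 1·-49 + 4·20 = 906

-1,4,1,4 ; 906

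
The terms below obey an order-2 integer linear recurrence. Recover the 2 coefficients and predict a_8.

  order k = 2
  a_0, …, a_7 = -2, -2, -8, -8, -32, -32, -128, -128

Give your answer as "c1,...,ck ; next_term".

  a_2 = 0·-2 + 4·-2 = -8
  a_3 = 0·-8 + 4·-2 = -8
  a_4 = 0·-8 + 4·-8 = -32
  a_5 = 0·-32 + 4·-8 = -32
  a_6 = 0·-32 + 4·-32 = -128
  a_7 = 0·-128 + 4·-32 = -128
  a_8 = 0·-128 + 4·-128 = -512

0,4 ; -512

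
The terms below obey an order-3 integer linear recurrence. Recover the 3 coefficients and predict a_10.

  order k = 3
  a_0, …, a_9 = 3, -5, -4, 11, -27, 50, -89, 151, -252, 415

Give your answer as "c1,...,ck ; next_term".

  a_3 = -2·-4 + 0·-5 + 1·3 = 11
  a_4 = -2·11 + 0·-4 + 1·-5 = -27
  a_5 = -2·-27 + 0·11 + 1·-4 = 50
  a_6 = -2·50 + 0·-27 + 1·11 = -89
  a_7 = -2·-89 + 0·50 + 1·-27 = 151
  a_8 = -2·151 + 0·-89 + 1·50 = -252
  a_9 = -2·-252 + 0·151 + 1·-89 = 415
  a_10 = -2·415 + 0·-252 + 1·151 = -679

-2,0,1 ; -679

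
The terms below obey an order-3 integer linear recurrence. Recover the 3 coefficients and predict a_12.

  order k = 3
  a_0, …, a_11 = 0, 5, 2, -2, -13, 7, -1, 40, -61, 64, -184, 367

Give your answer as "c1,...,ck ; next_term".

  a_3 = -1·2 + 0·5 + -3·0 = -2
  a_4 = -1·-2 + 0·2 + -3·5 = -13
  a_5 = -1·-13 + 0·-2 + -3·2 = 7
  a_6 = -1·7 + 0·-13 + -3·-2 = -1
  a_7 = -1·-1 + 0·7 + -3·-13 = 40
  a_8 = -1·40 + 0·-1 + -3·7 = -61
  a_9 = -1·-61 + 0·40 + -3·-1 = 64
  a_10 = -1·64 + 0·-61 + -3·40 = -184
  a_11 = -1·-184 + 0·64 + -3·-61 = 367
  a_12 = -1·367 + 0·-184 + -3·64 = -559

-1,0,-3 ; -559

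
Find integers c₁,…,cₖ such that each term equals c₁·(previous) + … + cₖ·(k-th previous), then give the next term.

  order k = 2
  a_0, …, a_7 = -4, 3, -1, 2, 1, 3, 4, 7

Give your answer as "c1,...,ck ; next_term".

1,1 ; 11

  a_2 = 1·3 + 1·-4 = -1
  a_3 = 1·-1 + 1·3 = 2
  a_4 = 1·2 + 1·-1 = 1
  a_5 = 1·1 + 1·2 = 3
  a_6 = 1·3 + 1·1 = 4
  a_7 = 1·4 + 1·3 = 7
  a_8 = 1·7 + 1·4 = 11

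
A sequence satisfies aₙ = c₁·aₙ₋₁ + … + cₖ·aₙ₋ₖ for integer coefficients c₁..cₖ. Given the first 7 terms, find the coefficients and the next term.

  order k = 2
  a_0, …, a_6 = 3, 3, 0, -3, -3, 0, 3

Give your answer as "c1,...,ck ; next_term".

1,-1 ; 3

  a_2 = 1·3 + -1·3 = 0
  a_3 = 1·0 + -1·3 = -3
  a_4 = 1·-3 + -1·0 = -3
  a_5 = 1·-3 + -1·-3 = 0
  a_6 = 1·0 + -1·-3 = 3
  a_7 = 1·3 + -1·0 = 3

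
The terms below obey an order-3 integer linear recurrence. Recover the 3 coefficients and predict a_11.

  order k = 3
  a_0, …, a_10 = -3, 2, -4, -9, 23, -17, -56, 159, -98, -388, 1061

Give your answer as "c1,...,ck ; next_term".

-1,-2,3 ; -579

  a_3 = -1·-4 + -2·2 + 3·-3 = -9
  a_4 = -1·-9 + -2·-4 + 3·2 = 23
  a_5 = -1·23 + -2·-9 + 3·-4 = -17
  a_6 = -1·-17 + -2·23 + 3·-9 = -56
  a_7 = -1·-56 + -2·-17 + 3·23 = 159
  a_8 = -1·159 + -2·-56 + 3·-17 = -98
  a_9 = -1·-98 + -2·159 + 3·-56 = -388
  a_10 = -1·-388 + -2·-98 + 3·159 = 1061
  a_11 = -1·1061 + -2·-388 + 3·-98 = -579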